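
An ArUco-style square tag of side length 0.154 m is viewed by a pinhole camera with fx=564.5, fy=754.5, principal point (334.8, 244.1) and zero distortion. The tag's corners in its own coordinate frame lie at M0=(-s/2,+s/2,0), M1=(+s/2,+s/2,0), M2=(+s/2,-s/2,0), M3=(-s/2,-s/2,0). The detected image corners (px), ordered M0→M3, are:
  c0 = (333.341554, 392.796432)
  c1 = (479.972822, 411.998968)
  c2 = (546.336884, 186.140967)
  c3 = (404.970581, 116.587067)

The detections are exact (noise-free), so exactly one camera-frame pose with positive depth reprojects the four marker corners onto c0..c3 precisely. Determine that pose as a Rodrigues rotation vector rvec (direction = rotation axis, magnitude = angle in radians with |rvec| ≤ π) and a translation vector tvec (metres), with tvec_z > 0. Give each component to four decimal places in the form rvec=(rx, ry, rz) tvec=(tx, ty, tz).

rvec=(0.2427, -0.5452, 0.2695) tvec=(0.0864, 0.0221, 0.4345)

Intrinsics K: fx=564.5, fy=754.5, cx=334.8, cy=244.1
Marker side s = 0.154 m; corners in marker frame (Z=0):
  M0 = (-0.0770, +0.0770, 0)
  M1 = (+0.0770, +0.0770, 0)
  M2 = (+0.0770, -0.0770, 0)
  M3 = (-0.0770, -0.0770, 0)
Detected image corners:
  c0 = (333.341554, 392.796432) px
  c1 = (479.972822, 411.998968) px
  c2 = (546.336884, 186.140967) px
  c3 = (404.970581, 116.587067) px
Planar DLT: solve 8×8 A·h = b for H (H[2,2]=1):
  H  [+1482.30694 -289.14874 +447.07994]
  H  [+626.85740 +1713.18100 +282.44350]
  H  [+1.23943 +0.35645 +1.00000]
B = K⁻¹H; ‖b₁‖=2.301304, ‖b₂‖=2.301304; λ = 2/(‖b₁‖+‖b₂‖) = 0.434536, sign → tz>0 ⇒ λ=+0.434536
r₁ = λ·B[:,0] = (+0.82161,+0.18678,+0.53858); r₂ = λ·B[:,1] = (-0.31444,+0.93655,+0.15489)
r₃ = r₁×r₂ = (-0.47548,-0.29661,+0.82822); SVD([r₁ r₂ r₃]) → R = UVᵀ:
  R  [+0.82161 -0.31444 -0.47548]
  R  [+0.18678 +0.93655 -0.29661]
  R  [+0.53858 +0.15489 +0.82822]
t = (+0.08643, +0.02208, +0.43454) m
tr R = 2.586386; θ = arccos((tr R − 1)/2) = 0.654762 rad = 37.515°
axis k = ((R−Rᵀ)₃₂, (R−Rᵀ)₁₃, (R−Rᵀ)₂₁) / (2 sinθ) = (+0.370708, -0.832596, +0.411533)
rvec = θ·k = (+0.242726, -0.545152, +0.269456)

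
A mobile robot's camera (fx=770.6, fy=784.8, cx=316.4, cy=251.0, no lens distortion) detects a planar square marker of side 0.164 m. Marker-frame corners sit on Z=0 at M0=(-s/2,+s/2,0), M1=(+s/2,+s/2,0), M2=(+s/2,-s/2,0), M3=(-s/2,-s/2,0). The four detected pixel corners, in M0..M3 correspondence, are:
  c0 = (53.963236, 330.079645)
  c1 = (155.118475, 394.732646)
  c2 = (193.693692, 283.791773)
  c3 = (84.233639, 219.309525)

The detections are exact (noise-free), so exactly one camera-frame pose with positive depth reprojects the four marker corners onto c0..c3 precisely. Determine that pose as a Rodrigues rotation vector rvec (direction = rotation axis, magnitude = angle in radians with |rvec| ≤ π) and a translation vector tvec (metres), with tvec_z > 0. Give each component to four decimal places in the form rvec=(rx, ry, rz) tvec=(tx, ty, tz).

rvec=(0.3375, 0.3265, 0.4400) tvec=(-0.2437, 0.0697, 0.9568)

Intrinsics K: fx=770.6, fy=784.8, cx=316.4, cy=251.0
Marker side s = 0.164 m; corners in marker frame (Z=0):
  M0 = (-0.0820, +0.0820, 0)
  M1 = (+0.0820, +0.0820, 0)
  M2 = (+0.0820, -0.0820, 0)
  M3 = (-0.0820, -0.0820, 0)
Detected image corners:
  c0 = (53.963236, 330.079645) px
  c1 = (155.118475, 394.732646) px
  c2 = (193.693692, 283.791773) px
  c3 = (84.233639, 219.309525) px
Planar DLT: solve 8×8 A·h = b for H (H[2,2]=1):
  H  [+611.67932 -160.52143 +120.13584]
  H  [+319.07264 +799.15263 +308.15895]
  H  [-0.24318 +0.40138 +1.00000]
B = K⁻¹H; ‖b₁‖=1.045116, ‖b₂‖=1.045116; λ = 2/(‖b₁‖+‖b₂‖) = 0.956832, sign → tz>0 ⇒ λ=+0.956832
r₁ = λ·B[:,0] = (+0.85504,+0.46343,-0.23268); r₂ = λ·B[:,1] = (-0.35700,+0.85150,+0.38405)
r₃ = r₁×r₂ = (+0.37611,-0.24531,+0.89351); SVD([r₁ r₂ r₃]) → R = UVᵀ:
  R  [+0.85504 -0.35700 +0.37611]
  R  [+0.46343 +0.85150 -0.24531]
  R  [-0.23268 +0.38405 +0.89351]
t = (-0.24370, +0.06969, +0.95683) m
tr R = 2.600052; θ = arccos((tr R − 1)/2) = 0.643458 rad = 36.867°
axis k = ((R−Rᵀ)₃₂, (R−Rᵀ)₁₃, (R−Rᵀ)₂₁) / (2 sinθ) = (+0.524502, +0.507350, +0.683735)
rvec = θ·k = (+0.337495, +0.326458, +0.439954)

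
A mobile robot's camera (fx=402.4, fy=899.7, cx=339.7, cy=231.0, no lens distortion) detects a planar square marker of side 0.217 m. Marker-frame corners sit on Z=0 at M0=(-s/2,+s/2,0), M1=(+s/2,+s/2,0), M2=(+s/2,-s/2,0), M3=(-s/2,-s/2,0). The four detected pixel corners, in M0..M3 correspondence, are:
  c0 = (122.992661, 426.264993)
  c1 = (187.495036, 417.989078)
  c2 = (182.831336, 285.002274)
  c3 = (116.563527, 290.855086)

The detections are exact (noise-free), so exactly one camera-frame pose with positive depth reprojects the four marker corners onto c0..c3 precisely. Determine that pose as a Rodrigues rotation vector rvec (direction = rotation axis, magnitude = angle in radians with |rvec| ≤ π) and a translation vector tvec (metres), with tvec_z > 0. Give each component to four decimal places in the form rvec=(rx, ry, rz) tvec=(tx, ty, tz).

rvec=(0.1636, -0.1281, -0.0233) tvec=(-0.6512, 0.1946, 1.4023)

Intrinsics K: fx=402.4, fy=899.7, cx=339.7, cy=231.0
Marker side s = 0.217 m; corners in marker frame (Z=0):
  M0 = (-0.1085, +0.1085, 0)
  M1 = (+0.1085, +0.1085, 0)
  M2 = (+0.1085, -0.1085, 0)
  M3 = (-0.1085, -0.1085, 0)
Detected image corners:
  c0 = (122.992661, 426.264993) px
  c1 = (187.495036, 417.989078) px
  c2 = (182.831336, 285.002274) px
  c3 = (116.563527, 290.855086) px
Planar DLT: solve 8×8 A·h = b for H (H[2,2]=1):
  H  [+314.88683 +43.33575 +152.82277]
  H  [-0.90055 +659.85523 +355.84428]
  H  [+0.08936 +0.11685 +1.00000]
B = K⁻¹H; ‖b₁‖=0.713113, ‖b₂‖=0.713113; λ = 2/(‖b₁‖+‖b₂‖) = 1.402303, sign → tz>0 ⇒ λ=+1.402303
r₁ = λ·B[:,0] = (+0.99155,-0.03358,+0.12531); r₂ = λ·B[:,1] = (+0.01270,+0.98640,+0.16385)
r₃ = r₁×r₂ = (-0.12911,-0.16088,+0.97849); SVD([r₁ r₂ r₃]) → R = UVᵀ:
  R  [+0.99155 +0.01270 -0.12911]
  R  [-0.03358 +0.98640 -0.16088]
  R  [+0.12531 +0.16385 +0.97849]
t = (-0.65124, +0.19459, +1.40230) m
tr R = 2.956446; θ = arccos((tr R − 1)/2) = 0.209077 rad = 11.979°
axis k = ((R−Rᵀ)₃₂, (R−Rᵀ)₁₃, (R−Rᵀ)₂₁) / (2 sinθ) = (+0.782275, -0.612879, -0.111468)
rvec = θ·k = (+0.163555, -0.128139, -0.023305)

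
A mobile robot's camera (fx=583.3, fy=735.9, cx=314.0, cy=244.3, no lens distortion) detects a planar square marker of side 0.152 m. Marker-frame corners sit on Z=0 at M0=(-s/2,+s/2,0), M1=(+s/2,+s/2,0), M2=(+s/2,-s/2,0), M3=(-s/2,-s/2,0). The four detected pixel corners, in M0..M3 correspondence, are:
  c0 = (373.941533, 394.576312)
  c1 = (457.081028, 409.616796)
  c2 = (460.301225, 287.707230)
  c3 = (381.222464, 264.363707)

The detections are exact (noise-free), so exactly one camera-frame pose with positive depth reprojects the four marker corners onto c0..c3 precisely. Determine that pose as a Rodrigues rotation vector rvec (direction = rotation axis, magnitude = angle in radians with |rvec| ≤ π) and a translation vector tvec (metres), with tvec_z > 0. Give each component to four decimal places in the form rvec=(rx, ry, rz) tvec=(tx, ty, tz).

rvec=(-0.2388, -0.4640, 0.1604) tvec=(0.1599, 0.1124, 0.8827)

Intrinsics K: fx=583.3, fy=735.9, cx=314.0, cy=244.3
Marker side s = 0.152 m; corners in marker frame (Z=0):
  M0 = (-0.0760, +0.0760, 0)
  M1 = (+0.0760, +0.0760, 0)
  M2 = (+0.0760, -0.0760, 0)
  M3 = (-0.0760, -0.0760, 0)
Detected image corners:
  c0 = (373.941533, 394.576312) px
  c1 = (457.081028, 409.616796) px
  c2 = (460.301225, 287.707230) px
  c3 = (381.222464, 264.363707) px
Planar DLT: solve 8×8 A·h = b for H (H[2,2]=1):
  H  [+733.49296 -158.82231 +419.67168]
  H  [+289.21066 +727.18370 +337.98581]
  H  [+0.47875 -0.29838 +1.00000]
B = K⁻¹H; ‖b₁‖=1.132929, ‖b₂‖=1.132929; λ = 2/(‖b₁‖+‖b₂‖) = 0.882668, sign → tz>0 ⇒ λ=+0.882668
r₁ = λ·B[:,0] = (+0.88246,+0.20661,+0.42258); r₂ = λ·B[:,1] = (-0.09856,+0.95965,-0.26337)
r₃ = r₁×r₂ = (-0.45994,+0.19077,+0.86722); SVD([r₁ r₂ r₃]) → R = UVᵀ:
  R  [+0.88246 -0.09856 -0.45994]
  R  [+0.20661 +0.95965 +0.19077]
  R  [+0.42258 -0.26337 +0.86722]
t = (+0.15991, +0.11237, +0.88267) m
tr R = 2.709325; θ = arccos((tr R − 1)/2) = 0.545896 rad = 31.278°
axis k = ((R−Rᵀ)₃₂, (R−Rᵀ)₁₃, (R−Rᵀ)₂₁) / (2 sinθ) = (-0.437363, -0.849908, +0.293886)
rvec = θ·k = (-0.238755, -0.463961, +0.160431)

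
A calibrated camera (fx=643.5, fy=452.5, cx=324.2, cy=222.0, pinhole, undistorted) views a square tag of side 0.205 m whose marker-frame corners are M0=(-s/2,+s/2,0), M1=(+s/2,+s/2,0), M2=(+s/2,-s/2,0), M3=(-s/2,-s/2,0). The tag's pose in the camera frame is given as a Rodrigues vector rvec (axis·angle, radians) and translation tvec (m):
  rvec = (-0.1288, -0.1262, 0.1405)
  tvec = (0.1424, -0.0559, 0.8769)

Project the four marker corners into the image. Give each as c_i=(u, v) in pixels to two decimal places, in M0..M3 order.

c0=(345.58, 237.76) c1=(493.12, 252.96) c2=(507.05, 151.11) c3=(364.59, 133.63)

Intrinsics K: fx=643.5, fy=452.5, cx=324.2, cy=222.0
Marker side s = 0.205 m; corners in marker frame (Z=0):
  M0 = (-0.1025, +0.1025, 0)
  M1 = (+0.1025, +0.1025, 0)
  M2 = (+0.1025, -0.1025, 0)
  M3 = (-0.1025, -0.1025, 0)
rvec = (-0.1288, -0.1262, 0.1405), |rvec| = θ = 0.22860 rad = 13.098°
Rodrigues: sinθ=0.22661, 1−cosθ=0.02601; R = I + sinθ·[k]× + (1−cosθ)·[k]×²:
    [+0.98224 -0.13119 -0.13411]
    [+0.14737 +0.98191 +0.11885]
    [+0.11609 -0.13651 +0.98381]
t = (0.1424, -0.0559, 0.8769) m
M0: Pc = R·M0+t = (+0.02827, +0.02964, +0.85101); u = 643.5·(+0.02827)/0.85101 + 324.2 = 345.5792, v = 452.5·(+0.02964)/0.85101 + 222.0 = 237.7606
M1: Pc = R·M1+t = (+0.22963, +0.05985, +0.87481); u = 643.5·(+0.22963)/0.87481 + 324.2 = 493.1160, v = 452.5·(+0.05985)/0.87481 + 222.0 = 252.9587
M2: Pc = R·M2+t = (+0.25653, -0.14144, +0.90279); u = 643.5·(+0.25653)/0.90279 + 324.2 = 507.0494, v = 452.5·(-0.14144)/0.90279 + 222.0 = 151.1067
M3: Pc = R·M3+t = (+0.05517, -0.17165, +0.87899); u = 643.5·(+0.05517)/0.87899 + 324.2 = 364.5869, v = 452.5·(-0.17165)/0.87899 + 222.0 = 133.6347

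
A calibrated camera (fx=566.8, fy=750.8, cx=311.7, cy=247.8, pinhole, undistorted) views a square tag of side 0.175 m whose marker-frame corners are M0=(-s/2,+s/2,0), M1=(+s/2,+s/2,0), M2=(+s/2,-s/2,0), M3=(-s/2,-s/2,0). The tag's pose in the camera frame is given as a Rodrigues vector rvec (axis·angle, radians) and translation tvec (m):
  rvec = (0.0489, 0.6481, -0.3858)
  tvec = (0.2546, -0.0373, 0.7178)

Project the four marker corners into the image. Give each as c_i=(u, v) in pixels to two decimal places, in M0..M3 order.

Intrinsics K: fx=566.8, fy=750.8, cx=311.7, cy=247.8
Marker side s = 0.175 m; corners in marker frame (Z=0):
  M0 = (-0.0875, +0.0875, 0)
  M1 = (+0.0875, +0.0875, 0)
  M2 = (+0.0875, -0.0875, 0)
  M3 = (-0.0875, -0.0875, 0)
rvec = (0.0489, 0.6481, -0.3858), |rvec| = θ = 0.75582 rad = 43.305°
Rodrigues: sinθ=0.68589, 1−cosθ=0.27229; R = I + sinθ·[k]× + (1−cosθ)·[k]×²:
    [+0.72885 +0.36521 +0.57914]
    [-0.33500 +0.92792 -0.16355]
    [-0.59712 -0.07480 +0.79865]
t = (0.2546, -0.0373, 0.7178) m
M0: Pc = R·M0+t = (+0.22278, +0.07320, +0.76350); u = 566.8·(+0.22278)/0.76350 + 311.7 = 477.0858, v = 750.8·(+0.07320)/0.76350 + 247.8 = 319.7868
M1: Pc = R·M1+t = (+0.35033, +0.01458, +0.65901); u = 566.8·(+0.35033)/0.65901 + 311.7 = 613.0128, v = 750.8·(+0.01458)/0.65901 + 247.8 = 264.4113
M2: Pc = R·M2+t = (+0.28642, -0.14780, +0.67210); u = 566.8·(+0.28642)/0.67210 + 311.7 = 553.2455, v = 750.8·(-0.14780)/0.67210 + 247.8 = 82.6871
M3: Pc = R·M3+t = (+0.15887, -0.08918, +0.77659); u = 566.8·(+0.15887)/0.77659 + 311.7 = 427.6519, v = 750.8·(-0.08918)/0.77659 + 247.8 = 161.5816

c0=(477.09, 319.79) c1=(613.01, 264.41) c2=(553.25, 82.69) c3=(427.65, 161.58)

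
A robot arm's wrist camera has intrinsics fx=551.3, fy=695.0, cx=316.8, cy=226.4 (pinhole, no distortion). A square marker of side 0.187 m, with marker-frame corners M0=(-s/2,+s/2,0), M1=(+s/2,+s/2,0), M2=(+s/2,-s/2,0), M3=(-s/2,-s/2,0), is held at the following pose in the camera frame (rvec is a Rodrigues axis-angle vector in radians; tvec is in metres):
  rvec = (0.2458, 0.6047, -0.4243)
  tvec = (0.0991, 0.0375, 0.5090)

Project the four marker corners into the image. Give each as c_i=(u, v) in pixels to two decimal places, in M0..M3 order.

Intrinsics K: fx=551.3, fy=695.0, cx=316.8, cy=226.4
Marker side s = 0.187 m; corners in marker frame (Z=0):
  M0 = (-0.0935, +0.0935, 0)
  M1 = (+0.0935, +0.0935, 0)
  M2 = (+0.0935, -0.0935, 0)
  M3 = (-0.0935, -0.0935, 0)
rvec = (0.2458, 0.6047, -0.4243), |rvec| = θ = 0.77853 rad = 44.607°
Rodrigues: sinθ=0.70223, 1−cosθ=0.28805; R = I + sinθ·[k]× + (1−cosθ)·[k]×²:
    [+0.74066 +0.45336 +0.49587]
    [-0.31208 +0.88573 -0.34365]
    [-0.59500 +0.09977 +0.79751]
t = (0.0991, 0.0375, 0.5090) m
M0: Pc = R·M0+t = (+0.07224, +0.14949, +0.57396); u = 551.3·(+0.07224)/0.57396 + 316.8 = 386.1851, v = 695.0·(+0.14949)/0.57396 + 226.4 = 407.4207
M1: Pc = R·M1+t = (+0.21074, +0.09114, +0.46270); u = 551.3·(+0.21074)/0.46270 + 316.8 = 567.8963, v = 695.0·(+0.09114)/0.46270 + 226.4 = 363.2924
M2: Pc = R·M2+t = (+0.12596, -0.07449, +0.44404); u = 551.3·(+0.12596)/0.44404 + 316.8 = 473.1903, v = 695.0·(-0.07449)/0.44404 + 226.4 = 109.8020
M3: Pc = R·M3+t = (-0.01254, -0.01614, +0.55530); u = 551.3·(-0.01254)/0.55530 + 316.8 = 304.3499, v = 695.0·(-0.01614)/0.55530 + 226.4 = 206.2047

c0=(386.19, 407.42) c1=(567.90, 363.29) c2=(473.19, 109.80) c3=(304.35, 206.20)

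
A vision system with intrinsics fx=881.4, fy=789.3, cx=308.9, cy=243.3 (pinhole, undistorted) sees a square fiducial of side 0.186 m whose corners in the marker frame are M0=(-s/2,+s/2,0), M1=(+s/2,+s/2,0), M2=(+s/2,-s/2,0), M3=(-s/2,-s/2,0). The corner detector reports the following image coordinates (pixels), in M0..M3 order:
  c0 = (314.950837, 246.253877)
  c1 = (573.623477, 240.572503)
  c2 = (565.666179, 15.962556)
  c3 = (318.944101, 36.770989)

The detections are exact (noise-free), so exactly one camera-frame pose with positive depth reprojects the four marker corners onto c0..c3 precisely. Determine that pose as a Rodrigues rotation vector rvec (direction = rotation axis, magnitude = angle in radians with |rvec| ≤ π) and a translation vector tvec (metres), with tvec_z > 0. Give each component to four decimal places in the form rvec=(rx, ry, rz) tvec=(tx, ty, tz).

Intrinsics K: fx=881.4, fy=789.3, cx=308.9, cy=243.3
Marker side s = 0.186 m; corners in marker frame (Z=0):
  M0 = (-0.0930, +0.0930, 0)
  M1 = (+0.0930, +0.0930, 0)
  M2 = (+0.0930, -0.0930, 0)
  M3 = (-0.0930, -0.0930, 0)
Detected image corners:
  c0 = (314.950837, 246.253877) px
  c1 = (573.623477, 240.572503) px
  c2 = (565.666179, 15.962556) px
  c3 = (318.944101, 36.770989) px
Planar DLT: solve 8×8 A·h = b for H (H[2,2]=1):
  H  [+1184.93710 -101.86475 +438.68994]
  H  [-124.77075 +1131.55700 +132.59493]
  H  [-0.39003 -0.25120 +1.00000]
B = K⁻¹H; ‖b₁‖=1.532037, ‖b₂‖=1.532037; λ = 2/(‖b₁‖+‖b₂‖) = 0.652726, sign → tz>0 ⇒ λ=+0.652726
r₁ = λ·B[:,0] = (+0.96673,-0.02471,-0.25458); r₂ = λ·B[:,1] = (-0.01797,+0.98630,-0.16396)
r₃ = r₁×r₂ = (+0.25515,+0.16309,+0.95305); SVD([r₁ r₂ r₃]) → R = UVᵀ:
  R  [+0.96673 -0.01797 +0.25515]
  R  [-0.02471 +0.98630 +0.16309]
  R  [-0.25458 -0.16396 +0.95305]
t = (+0.09612, -0.09155, +0.65273) m
tr R = 2.906086; θ = arccos((tr R − 1)/2) = 0.307665 rad = 17.628°
axis k = ((R−Rᵀ)₃₂, (R−Rᵀ)₁₃, (R−Rᵀ)₂₁) / (2 sinθ) = (-0.539980, +0.841604, -0.011117)
rvec = θ·k = (-0.166133, +0.258932, -0.003420)

rvec=(-0.1661, 0.2589, -0.0034) tvec=(0.0961, -0.0915, 0.6527)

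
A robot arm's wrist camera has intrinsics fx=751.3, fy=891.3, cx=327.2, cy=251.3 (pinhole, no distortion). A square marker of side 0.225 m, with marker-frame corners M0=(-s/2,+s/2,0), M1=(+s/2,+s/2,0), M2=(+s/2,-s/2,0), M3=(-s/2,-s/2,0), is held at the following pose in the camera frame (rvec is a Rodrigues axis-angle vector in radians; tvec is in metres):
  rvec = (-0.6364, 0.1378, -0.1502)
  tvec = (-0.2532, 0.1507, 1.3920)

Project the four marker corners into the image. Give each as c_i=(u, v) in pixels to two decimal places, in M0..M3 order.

c0=(128.61, 425.36) c1=(251.78, 400.12) c2=(247.49, 276.47) c3=(135.70, 300.93)

Intrinsics K: fx=751.3, fy=891.3, cx=327.2, cy=251.3
Marker side s = 0.225 m; corners in marker frame (Z=0):
  M0 = (-0.1125, +0.1125, 0)
  M1 = (+0.1125, +0.1125, 0)
  M2 = (+0.1125, -0.1125, 0)
  M3 = (-0.1125, -0.1125, 0)
rvec = (-0.6364, 0.1378, -0.1502), |rvec| = θ = 0.66825 rad = 38.288°
Rodrigues: sinθ=0.61961, 1−cosθ=0.21509; R = I + sinθ·[k]× + (1−cosθ)·[k]×²:
    [+0.97999 +0.09703 +0.17381]
    [-0.18151 +0.79406 +0.58011]
    [-0.08173 -0.60005 +0.79578]
t = (-0.2532, 0.1507, 1.3920) m
M0: Pc = R·M0+t = (-0.35253, +0.26045, +1.33369); u = 751.3·(-0.35253)/1.33369 + 327.2 = 128.6095, v = 891.3·(+0.26045)/1.33369 + 251.3 = 425.3586
M1: Pc = R·M1+t = (-0.13204, +0.21961, +1.31530); u = 751.3·(-0.13204)/1.31530 + 327.2 = 251.7811, v = 891.3·(+0.21961)/1.31530 + 251.3 = 400.1176
M2: Pc = R·M2+t = (-0.15387, +0.04095, +1.45031); u = 751.3·(-0.15387)/1.45031 + 327.2 = 247.4927, v = 891.3·(+0.04095)/1.45031 + 251.3 = 276.4656
M3: Pc = R·M3+t = (-0.37436, +0.08179, +1.46870); u = 751.3·(-0.37436)/1.46870 + 327.2 = 135.6975, v = 891.3·(+0.08179)/1.46870 + 251.3 = 300.9344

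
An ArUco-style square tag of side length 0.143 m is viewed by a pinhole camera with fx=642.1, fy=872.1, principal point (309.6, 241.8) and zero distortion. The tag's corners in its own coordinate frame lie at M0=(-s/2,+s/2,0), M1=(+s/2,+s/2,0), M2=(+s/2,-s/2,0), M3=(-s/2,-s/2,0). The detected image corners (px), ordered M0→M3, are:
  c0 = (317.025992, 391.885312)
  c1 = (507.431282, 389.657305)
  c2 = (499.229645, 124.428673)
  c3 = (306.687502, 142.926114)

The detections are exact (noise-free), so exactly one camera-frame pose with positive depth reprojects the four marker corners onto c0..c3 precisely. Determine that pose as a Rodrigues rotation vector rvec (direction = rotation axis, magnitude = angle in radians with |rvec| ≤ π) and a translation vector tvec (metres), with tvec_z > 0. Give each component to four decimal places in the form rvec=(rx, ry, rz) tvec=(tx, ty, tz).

rvec=(0.0539, 0.2125, -0.0511) tvec=(0.0716, 0.0119, 0.4837)

Intrinsics K: fx=642.1, fy=872.1, cx=309.6, cy=241.8
Marker side s = 0.143 m; corners in marker frame (Z=0):
  M0 = (-0.0715, +0.0715, 0)
  M1 = (+0.0715, +0.0715, 0)
  M2 = (+0.0715, -0.0715, 0)
  M3 = (-0.0715, -0.0715, 0)
Detected image corners:
  c0 = (317.025992, 391.885312) px
  c1 = (507.431282, 389.657305) px
  c2 = (499.229645, 124.428673) px
  c3 = (306.687502, 142.926114) px
Planar DLT: solve 8×8 A·h = b for H (H[2,2]=1):
  H  [+1160.18178 +105.52306 +404.62468]
  H  [-187.05620 +1822.10777 +263.29924]
  H  [-0.43853 +0.09927 +1.00000]
B = K⁻¹H; ‖b₁‖=2.067481, ‖b₂‖=2.067481; λ = 2/(‖b₁‖+‖b₂‖) = 0.483680, sign → tz>0 ⇒ λ=+0.483680
r₁ = λ·B[:,0] = (+0.97621,-0.04493,-0.21211); r₂ = λ·B[:,1] = (+0.05634,+0.99726,+0.04802)
r₃ = r₁×r₂ = (+0.20937,-0.05882,+0.97607); SVD([r₁ r₂ r₃]) → R = UVᵀ:
  R  [+0.97621 +0.05634 +0.20937]
  R  [-0.04493 +0.99726 -0.05882]
  R  [-0.21211 +0.04802 +0.97607]
t = (+0.07158, +0.01192, +0.48368) m
tr R = 2.949535; θ = arccos((tr R − 1)/2) = 0.225120 rad = 12.898°
axis k = ((R−Rᵀ)₃₂, (R−Rᵀ)₁₃, (R−Rᵀ)₂₁) / (2 sinθ) = (+0.239313, +0.944073, -0.226838)
rvec = θ·k = (+0.053874, +0.212529, -0.051066)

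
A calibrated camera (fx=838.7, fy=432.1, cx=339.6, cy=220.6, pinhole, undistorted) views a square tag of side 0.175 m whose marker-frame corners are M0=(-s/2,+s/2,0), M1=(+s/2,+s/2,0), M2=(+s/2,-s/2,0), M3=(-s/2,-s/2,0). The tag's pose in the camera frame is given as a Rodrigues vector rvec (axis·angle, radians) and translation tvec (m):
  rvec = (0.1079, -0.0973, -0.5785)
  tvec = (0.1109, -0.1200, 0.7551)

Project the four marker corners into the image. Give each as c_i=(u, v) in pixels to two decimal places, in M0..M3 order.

Intrinsics K: fx=838.7, fy=432.1, cx=339.6, cy=220.6
Marker side s = 0.175 m; corners in marker frame (Z=0):
  M0 = (-0.0875, +0.0875, 0)
  M1 = (+0.0875, +0.0875, 0)
  M2 = (+0.0875, -0.0875, 0)
  M3 = (-0.0875, -0.0875, 0)
rvec = (0.1079, -0.0973, -0.5785), |rvec| = θ = 0.59647 rad = 34.175°
Rodrigues: sinθ=0.56172, 1−cosθ=0.17267; R = I + sinθ·[k]× + (1−cosθ)·[k]×²:
    [+0.83298 +0.53971 -0.12193]
    [-0.54990 +0.83192 -0.07430]
    [+0.06134 +0.12893 +0.98975]
t = (0.1109, -0.1200, 0.7551) m
M0: Pc = R·M0+t = (+0.08524, +0.00091, +0.76101); u = 838.7·(+0.08524)/0.76101 + 339.6 = 433.5402, v = 432.1·(+0.00091)/0.76101 + 220.6 = 221.1162
M1: Pc = R·M1+t = (+0.23101, -0.09532, +0.77175); u = 838.7·(+0.23101)/0.77175 + 339.6 = 590.6505, v = 432.1·(-0.09532)/0.77175 + 220.6 = 167.2289
M2: Pc = R·M2+t = (+0.13656, -0.24091, +0.74919); u = 838.7·(+0.13656)/0.74919 + 339.6 = 492.4778, v = 432.1·(-0.24091)/0.74919 + 220.6 = 81.6533
M3: Pc = R·M3+t = (-0.00921, -0.14468, +0.73845); u = 838.7·(-0.00921)/0.73845 + 339.6 = 329.1399, v = 432.1·(-0.14468)/0.73845 + 220.6 = 135.9432

c0=(433.54, 221.12) c1=(590.65, 167.23) c2=(492.48, 81.65) c3=(329.14, 135.94)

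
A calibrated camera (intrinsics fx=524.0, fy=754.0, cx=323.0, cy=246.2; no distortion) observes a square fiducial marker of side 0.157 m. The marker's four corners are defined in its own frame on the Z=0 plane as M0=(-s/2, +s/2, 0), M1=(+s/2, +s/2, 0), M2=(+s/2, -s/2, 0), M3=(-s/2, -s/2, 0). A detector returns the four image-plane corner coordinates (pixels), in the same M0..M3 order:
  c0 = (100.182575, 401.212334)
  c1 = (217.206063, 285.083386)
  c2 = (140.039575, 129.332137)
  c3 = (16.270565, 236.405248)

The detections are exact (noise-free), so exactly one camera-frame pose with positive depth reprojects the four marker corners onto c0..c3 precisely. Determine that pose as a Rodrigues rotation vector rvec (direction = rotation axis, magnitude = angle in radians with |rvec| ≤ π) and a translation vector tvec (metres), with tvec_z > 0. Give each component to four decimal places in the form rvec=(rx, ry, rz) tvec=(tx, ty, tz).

rvec=(-0.0313, -0.2605, -0.6127) tvec=(-0.2334, 0.0124, 0.6044)

Intrinsics K: fx=524.0, fy=754.0, cx=323.0, cy=246.2
Marker side s = 0.157 m; corners in marker frame (Z=0):
  M0 = (-0.0785, +0.0785, 0)
  M1 = (+0.0785, +0.0785, 0)
  M2 = (+0.0785, -0.0785, 0)
  M3 = (-0.0785, -0.0785, 0)
Detected image corners:
  c0 = (100.182575, 401.212334) px
  c1 = (217.206063, 285.083386) px
  c2 = (140.039575, 129.332137) px
  c3 = (16.270565, 236.405248) px
Planar DLT: solve 8×8 A·h = b for H (H[2,2]=1):
  H  [+815.87224 +521.67100 +120.63642]
  H  [-601.85550 +1040.78332 +261.68866]
  H  [+0.41504 +0.07922 +1.00000]
B = K⁻¹H; ‖b₁‖=1.654441, ‖b₂‖=1.654441; λ = 2/(‖b₁‖+‖b₂‖) = 0.604434, sign → tz>0 ⇒ λ=+0.604434
r₁ = λ·B[:,0] = (+0.78647,-0.56438,+0.25086); r₂ = λ·B[:,1] = (+0.57223,+0.81869,+0.04789)
r₃ = r₁×r₂ = (-0.23241,+0.10589,+0.96684); SVD([r₁ r₂ r₃]) → R = UVᵀ:
  R  [+0.78647 +0.57223 -0.23241]
  R  [-0.56438 +0.81869 +0.10589]
  R  [+0.25086 +0.04789 +0.96684]
t = (-0.23343, +0.01242, +0.60443) m
tr R = 2.572005; θ = arccos((tr R − 1)/2) = 0.666481 rad = 38.187°
axis k = ((R−Rᵀ)₃₂, (R−Rᵀ)₁₃, (R−Rᵀ)₂₁) / (2 sinθ) = (-0.046913, -0.390853, -0.919257)
rvec = θ·k = (-0.031266, -0.260496, -0.612667)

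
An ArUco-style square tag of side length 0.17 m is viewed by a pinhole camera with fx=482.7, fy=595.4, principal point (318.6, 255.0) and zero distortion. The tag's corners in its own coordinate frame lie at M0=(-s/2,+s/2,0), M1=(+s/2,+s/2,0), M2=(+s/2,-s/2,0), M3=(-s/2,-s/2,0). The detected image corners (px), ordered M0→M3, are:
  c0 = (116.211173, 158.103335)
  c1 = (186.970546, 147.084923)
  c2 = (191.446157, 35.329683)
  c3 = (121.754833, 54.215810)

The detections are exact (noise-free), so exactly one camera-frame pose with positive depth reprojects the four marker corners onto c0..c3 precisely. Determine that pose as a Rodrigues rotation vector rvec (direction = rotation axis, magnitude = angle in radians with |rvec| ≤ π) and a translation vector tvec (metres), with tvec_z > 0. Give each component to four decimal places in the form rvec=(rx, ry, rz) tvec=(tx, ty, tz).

rvec=(-0.1124, 0.4178, -0.0052) tvec=(-0.3116, -0.2386, 0.9070)

Intrinsics K: fx=482.7, fy=595.4, cx=318.6, cy=255.0
Marker side s = 0.17 m; corners in marker frame (Z=0):
  M0 = (-0.0850, +0.0850, 0)
  M1 = (+0.0850, +0.0850, 0)
  M2 = (+0.0850, -0.0850, 0)
  M3 = (-0.0850, -0.0850, 0)
Detected image corners:
  c0 = (116.211173, 158.103335) px
  c1 = (186.970546, 147.084923) px
  c2 = (191.446157, 35.329683) px
  c3 = (121.754833, 54.215810) px
Planar DLT: solve 8×8 A·h = b for H (H[2,2]=1):
  H  [+344.32292 -48.27688 +152.79022]
  H  [-132.21121 +621.39735 +98.41112]
  H  [-0.44605 -0.12128 +1.00000]
B = K⁻¹H; ‖b₁‖=1.102481, ‖b₂‖=1.102481; λ = 2/(‖b₁‖+‖b₂‖) = 0.907045, sign → tz>0 ⇒ λ=+0.907045
r₁ = λ·B[:,0] = (+0.91406,-0.02813,-0.40459); r₂ = λ·B[:,1] = (-0.01811,+0.99377,-0.11001)
r₃ = r₁×r₂ = (+0.40516,+0.10788,+0.90786); SVD([r₁ r₂ r₃]) → R = UVᵀ:
  R  [+0.91406 -0.01811 +0.40516]
  R  [-0.02813 +0.99377 +0.10788]
  R  [-0.40459 -0.11001 +0.90786]
t = (-0.31157, -0.23855, +0.90705) m
tr R = 2.815687; θ = arccos((tr R − 1)/2) = 0.432684 rad = 24.791°
axis k = ((R−Rᵀ)₃₂, (R−Rᵀ)₁₃, (R−Rᵀ)₂₁) / (2 sinθ) = (-0.259823, +0.965582, -0.011957)
rvec = θ·k = (-0.112421, +0.417792, -0.005173)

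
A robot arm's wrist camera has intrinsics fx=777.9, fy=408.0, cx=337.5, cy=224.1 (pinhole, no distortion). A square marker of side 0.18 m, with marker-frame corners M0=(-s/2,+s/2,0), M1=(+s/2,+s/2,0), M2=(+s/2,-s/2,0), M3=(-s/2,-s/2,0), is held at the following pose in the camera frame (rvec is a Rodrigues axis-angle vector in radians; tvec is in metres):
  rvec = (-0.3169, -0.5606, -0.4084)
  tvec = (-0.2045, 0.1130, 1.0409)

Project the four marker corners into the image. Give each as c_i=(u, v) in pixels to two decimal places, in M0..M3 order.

Intrinsics K: fx=777.9, fy=408.0, cx=337.5, cy=224.1
Marker side s = 0.18 m; corners in marker frame (Z=0):
  M0 = (-0.0900, +0.0900, 0)
  M1 = (+0.0900, +0.0900, 0)
  M2 = (+0.0900, -0.0900, 0)
  M3 = (-0.0900, -0.0900, 0)
rvec = (-0.3169, -0.5606, -0.4084), |rvec| = θ = 0.76255 rad = 43.691°
Rodrigues: sinθ=0.69077, 1−cosθ=0.27693; R = I + sinθ·[k]× + (1−cosθ)·[k]×²:
    [+0.77090 +0.45456 -0.44619]
    [-0.28535 +0.87274 +0.39610]
    [+0.56946 -0.17803 +0.80251]
t = (-0.2045, 0.1130, 1.0409) m
M0: Pc = R·M0+t = (-0.23297, +0.21723, +0.97363); u = 777.9·(-0.23297)/0.97363 + 337.5 = 151.3628, v = 408.0·(+0.21723)/0.97363 + 224.1 = 315.1300
M1: Pc = R·M1+t = (-0.09421, +0.16587, +1.07613); u = 777.9·(-0.09421)/1.07613 + 337.5 = 269.3996, v = 408.0·(+0.16587)/1.07613 + 224.1 = 286.9857
M2: Pc = R·M2+t = (-0.17603, +0.00877, +1.10817); u = 777.9·(-0.17603)/1.10817 + 337.5 = 213.9335, v = 408.0·(+0.00877)/1.10817 + 224.1 = 227.3295
M3: Pc = R·M3+t = (-0.31479, +0.06013, +1.00567); u = 777.9·(-0.31479)/1.00567 + 337.5 = 94.0047, v = 408.0·(+0.06013)/1.00567 + 224.1 = 248.4966

c0=(151.36, 315.13) c1=(269.40, 286.99) c2=(213.93, 227.33) c3=(94.00, 248.50)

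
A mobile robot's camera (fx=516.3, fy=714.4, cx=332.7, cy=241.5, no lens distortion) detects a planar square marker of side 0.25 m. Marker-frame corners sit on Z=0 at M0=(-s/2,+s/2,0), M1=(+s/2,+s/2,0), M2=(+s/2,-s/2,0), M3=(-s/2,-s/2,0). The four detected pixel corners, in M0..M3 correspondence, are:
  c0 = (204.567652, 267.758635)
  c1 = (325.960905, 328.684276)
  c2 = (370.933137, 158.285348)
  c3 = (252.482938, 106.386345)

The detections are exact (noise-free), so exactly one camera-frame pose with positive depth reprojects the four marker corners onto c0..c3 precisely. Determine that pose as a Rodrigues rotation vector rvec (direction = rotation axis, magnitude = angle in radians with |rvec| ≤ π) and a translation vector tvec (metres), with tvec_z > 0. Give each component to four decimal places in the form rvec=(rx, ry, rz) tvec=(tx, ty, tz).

Intrinsics K: fx=516.3, fy=714.4, cx=332.7, cy=241.5
Marker side s = 0.25 m; corners in marker frame (Z=0):
  M0 = (-0.1250, +0.1250, 0)
  M1 = (+0.1250, +0.1250, 0)
  M2 = (+0.1250, -0.1250, 0)
  M3 = (-0.1250, -0.1250, 0)
Detected image corners:
  c0 = (204.567652, 267.758635) px
  c1 = (325.960905, 328.684276) px
  c2 = (370.933137, 158.285348) px
  c3 = (252.482938, 106.386345) px
Planar DLT: solve 8×8 A·h = b for H (H[2,2]=1):
  H  [+432.59378 -232.40679 +287.73372]
  H  [+190.23141 +628.46611 +213.03296]
  H  [-0.16283 -0.16123 +1.00000]
B = K⁻¹H; ‖b₁‖=1.009275, ‖b₂‖=1.009275; λ = 2/(‖b₁‖+‖b₂‖) = 0.990810, sign → tz>0 ⇒ λ=+0.990810
r₁ = λ·B[:,0] = (+0.93414,+0.31837,-0.16133); r₂ = λ·B[:,1] = (-0.34306,+0.92563,-0.15975)
r₃ = r₁×r₂ = (+0.09848,+0.20457,+0.97389); SVD([r₁ r₂ r₃]) → R = UVᵀ:
  R  [+0.93414 -0.34306 +0.09848]
  R  [+0.31837 +0.92563 +0.20457]
  R  [-0.16133 -0.15975 +0.97389]
t = (-0.08629, -0.03948, +0.99081) m
tr R = 2.833650; θ = arccos((tr R − 1)/2) = 0.410742 rad = 23.534°
axis k = ((R−Rᵀ)₃₂, (R−Rᵀ)₁₃, (R−Rᵀ)₂₁) / (2 sinθ) = (-0.456209, +0.325343, +0.828267)
rvec = θ·k = (-0.187384, +0.133632, +0.340204)

rvec=(-0.1874, 0.1336, 0.3402) tvec=(-0.0863, -0.0395, 0.9908)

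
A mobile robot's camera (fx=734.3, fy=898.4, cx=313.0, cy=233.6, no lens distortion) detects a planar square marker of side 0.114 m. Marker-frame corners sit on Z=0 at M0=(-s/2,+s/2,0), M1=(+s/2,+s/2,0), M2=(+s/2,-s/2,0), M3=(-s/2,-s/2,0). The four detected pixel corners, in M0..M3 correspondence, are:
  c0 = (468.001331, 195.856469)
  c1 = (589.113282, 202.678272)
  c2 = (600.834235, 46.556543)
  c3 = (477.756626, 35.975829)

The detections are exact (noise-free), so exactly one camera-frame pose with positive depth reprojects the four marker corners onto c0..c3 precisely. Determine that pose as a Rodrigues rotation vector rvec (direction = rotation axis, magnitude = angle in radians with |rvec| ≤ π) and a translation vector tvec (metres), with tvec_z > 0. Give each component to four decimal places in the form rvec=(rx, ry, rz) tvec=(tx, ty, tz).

Intrinsics K: fx=734.3, fy=898.4, cx=313.0, cy=233.6
Marker side s = 0.114 m; corners in marker frame (Z=0):
  M0 = (-0.0570, +0.0570, 0)
  M1 = (+0.0570, +0.0570, 0)
  M2 = (+0.0570, -0.0570, 0)
  M3 = (-0.0570, -0.0570, 0)
Detected image corners:
  c0 = (468.001331, 195.856469) px
  c1 = (589.113282, 202.678272) px
  c2 = (600.834235, 46.556543) px
  c3 = (477.756626, 35.975829) px
Planar DLT: solve 8×8 A·h = b for H (H[2,2]=1):
  H  [+1177.68311 -9.50060 +534.57351]
  H  [+100.22397 +1404.88673 +121.03148]
  H  [+0.19994 +0.15881 +1.00000]
B = K⁻¹H; ‖b₁‖=1.532855, ‖b₂‖=1.532855; λ = 2/(‖b₁‖+‖b₂‖) = 0.652378, sign → tz>0 ⇒ λ=+0.652378
r₁ = λ·B[:,0] = (+0.99069,+0.03886,+0.13044); r₂ = λ·B[:,1] = (-0.05260,+0.99323,+0.10360)
r₃ = r₁×r₂ = (-0.12553,-0.10950,+0.98603); SVD([r₁ r₂ r₃]) → R = UVᵀ:
  R  [+0.99069 -0.05260 -0.12553]
  R  [+0.03886 +0.99323 -0.10950]
  R  [+0.13044 +0.10360 +0.98603]
t = (+0.19685, -0.08174, +0.65238) m
tr R = 2.969950; θ = arccos((tr R − 1)/2) = 0.173567 rad = 9.945°
axis k = ((R−Rᵀ)₃₂, (R−Rᵀ)₁₃, (R−Rᵀ)₂₁) / (2 sinθ) = (+0.616985, -0.741084, +0.264811)
rvec = θ·k = (+0.107088, -0.128628, +0.045962)

rvec=(0.1071, -0.1286, 0.0460) tvec=(0.1969, -0.0817, 0.6524)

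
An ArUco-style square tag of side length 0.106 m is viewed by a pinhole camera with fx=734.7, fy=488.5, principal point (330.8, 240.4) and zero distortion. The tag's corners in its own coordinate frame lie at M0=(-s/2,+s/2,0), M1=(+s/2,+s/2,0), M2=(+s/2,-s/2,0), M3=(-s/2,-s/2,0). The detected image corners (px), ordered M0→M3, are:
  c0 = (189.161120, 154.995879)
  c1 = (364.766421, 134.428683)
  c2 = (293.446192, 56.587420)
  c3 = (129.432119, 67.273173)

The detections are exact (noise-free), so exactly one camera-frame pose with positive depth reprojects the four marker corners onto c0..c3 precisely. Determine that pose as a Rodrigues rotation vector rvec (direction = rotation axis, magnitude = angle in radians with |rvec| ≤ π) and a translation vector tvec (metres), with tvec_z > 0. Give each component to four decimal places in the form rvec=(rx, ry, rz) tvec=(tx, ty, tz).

rvec=(-0.5336, -0.3387, -0.3564) tvec=(-0.0490, -0.1224, 0.4280)

Intrinsics K: fx=734.7, fy=488.5, cx=330.8, cy=240.4
Marker side s = 0.106 m; corners in marker frame (Z=0):
  M0 = (-0.0530, +0.0530, 0)
  M1 = (+0.0530, +0.0530, 0)
  M2 = (+0.0530, -0.0530, 0)
  M3 = (-0.0530, -0.0530, 0)
Detected image corners:
  c0 = (189.161120, 154.995879) px
  c1 = (364.766421, 134.428683) px
  c2 = (293.446192, 56.587420) px
  c3 = (129.432119, 67.273173) px
Planar DLT: solve 8×8 A·h = b for H (H[2,2]=1):
  H  [+1827.72140 +375.38149 +246.66941]
  H  [-48.19204 +674.78314 +100.72826]
  H  [+0.93634 -1.00527 +1.00000]
B = K⁻¹H; ‖b₁‖=2.336359, ‖b₂‖=2.336359; λ = 2/(‖b₁‖+‖b₂‖) = 0.428016, sign → tz>0 ⇒ λ=+0.428016
r₁ = λ·B[:,0] = (+0.88433,-0.23945,+0.40077); r₂ = λ·B[:,1] = (+0.41242,+0.80298,-0.43027)
r₃ = r₁×r₂ = (-0.21878,+0.54579,+0.80886); SVD([r₁ r₂ r₃]) → R = UVᵀ:
  R  [+0.88433 +0.41242 -0.21878]
  R  [-0.23945 +0.80298 +0.54579]
  R  [+0.40077 -0.43027 +0.80886]
t = (-0.04901, -0.12238, +0.42802) m
tr R = 2.496170; θ = arccos((tr R − 1)/2) = 0.725624 rad = 41.575°
axis k = ((R−Rᵀ)₃₂, (R−Rᵀ)₁₃, (R−Rᵀ)₂₁) / (2 sinθ) = (-0.735426, -0.466809, -0.491160)
rvec = θ·k = (-0.533643, -0.338728, -0.356397)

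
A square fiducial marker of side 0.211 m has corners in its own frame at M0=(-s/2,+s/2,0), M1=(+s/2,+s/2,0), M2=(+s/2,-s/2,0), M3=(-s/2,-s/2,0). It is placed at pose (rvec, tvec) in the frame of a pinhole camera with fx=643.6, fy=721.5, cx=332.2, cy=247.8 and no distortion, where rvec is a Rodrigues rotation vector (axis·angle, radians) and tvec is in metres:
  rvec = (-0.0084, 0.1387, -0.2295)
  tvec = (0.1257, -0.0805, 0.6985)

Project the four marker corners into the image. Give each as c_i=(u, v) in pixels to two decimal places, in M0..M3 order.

c0=(375.54, 294.75) c1=(569.48, 245.95) c2=(522.99, 30.08) c3=(332.30, 87.19)

Intrinsics K: fx=643.6, fy=721.5, cx=332.2, cy=247.8
Marker side s = 0.211 m; corners in marker frame (Z=0):
  M0 = (-0.1055, +0.1055, 0)
  M1 = (+0.1055, +0.1055, 0)
  M2 = (+0.1055, -0.1055, 0)
  M3 = (-0.1055, -0.1055, 0)
rvec = (-0.0084, 0.1387, -0.2295), |rvec| = θ = 0.26829 rad = 15.372°
Rodrigues: sinθ=0.26508, 1−cosθ=0.03577; R = I + sinθ·[k]× + (1−cosθ)·[k]×²:
    [+0.96426 +0.22618 +0.13800]
    [-0.22734 +0.97379 -0.00752]
    [-0.13608 -0.02412 +0.99040]
t = (0.1257, -0.0805, 0.6985) m
M0: Pc = R·M0+t = (+0.04783, +0.04622, +0.71031); u = 643.6·(+0.04783)/0.71031 + 332.2 = 375.5398, v = 721.5·(+0.04622)/0.71031 + 247.8 = 294.7465
M1: Pc = R·M1+t = (+0.25129, -0.00175, +0.68160); u = 643.6·(+0.25129)/0.68160 + 332.2 = 569.4820, v = 721.5·(-0.00175)/0.68160 + 247.8 = 245.9482
M2: Pc = R·M2+t = (+0.20357, -0.20722, +0.68669); u = 643.6·(+0.20357)/0.68669 + 332.2 = 522.9945, v = 721.5·(-0.20722)/0.68669 + 247.8 = 30.0764
M3: Pc = R·M3+t = (+0.00011, -0.15925, +0.71540); u = 643.6·(+0.00011)/0.71540 + 332.2 = 332.2978, v = 721.5·(-0.15925)/0.71540 + 247.8 = 87.1918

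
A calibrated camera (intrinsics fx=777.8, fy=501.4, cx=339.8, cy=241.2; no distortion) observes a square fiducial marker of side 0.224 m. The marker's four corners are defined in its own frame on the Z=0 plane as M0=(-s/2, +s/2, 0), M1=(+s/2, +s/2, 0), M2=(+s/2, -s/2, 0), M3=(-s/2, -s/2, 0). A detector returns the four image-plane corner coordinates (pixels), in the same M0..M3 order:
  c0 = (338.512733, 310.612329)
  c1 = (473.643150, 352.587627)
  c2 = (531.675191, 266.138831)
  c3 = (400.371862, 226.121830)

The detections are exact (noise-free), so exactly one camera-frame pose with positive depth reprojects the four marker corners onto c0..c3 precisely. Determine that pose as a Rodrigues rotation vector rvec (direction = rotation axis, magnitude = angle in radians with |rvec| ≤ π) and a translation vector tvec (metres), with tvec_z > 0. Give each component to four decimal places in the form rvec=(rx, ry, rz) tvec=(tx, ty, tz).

rvec=(-0.1771, 0.0011, 0.4463) tvec=(0.1472, 0.1110, 1.1868)

Intrinsics K: fx=777.8, fy=501.4, cx=339.8, cy=241.2
Marker side s = 0.224 m; corners in marker frame (Z=0):
  M0 = (-0.1120, +0.1120, 0)
  M1 = (+0.1120, +0.1120, 0)
  M2 = (+0.1120, -0.1120, 0)
  M3 = (-0.1120, -0.1120, 0)
Detected image corners:
  c0 = (338.512733, 310.612329) px
  c1 = (473.643150, 352.587627) px
  c2 = (531.675191, 266.138831) px
  c3 = (400.371862, 226.121830) px
Planar DLT: solve 8×8 A·h = b for H (H[2,2]=1):
  H  [+579.95922 -330.14990 +436.28176]
  H  [+173.26201 +340.13852 +288.10210]
  H  [-0.03353 -0.14334 +1.00000]
B = K⁻¹H; ‖b₁‖=0.842605, ‖b₂‖=0.842605; λ = 2/(‖b₁‖+‖b₂‖) = 1.186796, sign → tz>0 ⇒ λ=+1.186796
r₁ = λ·B[:,0] = (+0.90231,+0.42925,-0.03980); r₂ = λ·B[:,1] = (-0.42944,+0.88693,-0.17012)
r₃ = r₁×r₂ = (-0.03773,+0.17059,+0.98462); SVD([r₁ r₂ r₃]) → R = UVᵀ:
  R  [+0.90231 -0.42944 -0.03773]
  R  [+0.42925 +0.88693 +0.17059]
  R  [-0.03980 -0.17012 +0.98462]
t = (+0.14722, +0.11102, +1.18680) m
tr R = 2.773860; θ = arccos((tr R − 1)/2) = 0.480141 rad = 27.510°
axis k = ((R−Rᵀ)₃₂, (R−Rᵀ)₁₃, (R−Rᵀ)₂₁) / (2 sinθ) = (-0.368802, +0.002241, +0.929505)
rvec = θ·k = (-0.177077, +0.001076, +0.446294)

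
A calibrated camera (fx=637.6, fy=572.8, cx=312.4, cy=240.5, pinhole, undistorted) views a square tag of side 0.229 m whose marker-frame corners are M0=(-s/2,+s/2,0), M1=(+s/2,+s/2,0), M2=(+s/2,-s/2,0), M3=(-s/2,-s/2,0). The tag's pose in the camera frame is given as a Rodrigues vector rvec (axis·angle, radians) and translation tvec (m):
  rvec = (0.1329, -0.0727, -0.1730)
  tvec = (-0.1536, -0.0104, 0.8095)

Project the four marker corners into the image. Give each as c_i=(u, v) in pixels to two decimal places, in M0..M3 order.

c0=(119.95, 325.59) c1=(295.53, 296.39) c2=(264.47, 138.64) c3=(81.29, 166.24)

Intrinsics K: fx=637.6, fy=572.8, cx=312.4, cy=240.5
Marker side s = 0.229 m; corners in marker frame (Z=0):
  M0 = (-0.1145, +0.1145, 0)
  M1 = (+0.1145, +0.1145, 0)
  M2 = (+0.1145, -0.1145, 0)
  M3 = (-0.1145, -0.1145, 0)
rvec = (0.1329, -0.0727, -0.1730), |rvec| = θ = 0.22995 rad = 13.175°
Rodrigues: sinθ=0.22793, 1−cosθ=0.02632; R = I + sinθ·[k]× + (1−cosθ)·[k]×²:
    [+0.98247 +0.16667 -0.08351]
    [-0.17629 +0.97631 -0.12547]
    [+0.06062 +0.13799 +0.98858]
t = (-0.1536, -0.0104, 0.8095) m
M0: Pc = R·M0+t = (-0.24701, +0.12157, +0.81836); u = 637.6·(-0.24701)/0.81836 + 312.4 = 119.9503, v = 572.8·(+0.12157)/0.81836 + 240.5 = 325.5930
M1: Pc = R·M1+t = (-0.02202, +0.08120, +0.83224); u = 637.6·(-0.02202)/0.83224 + 312.4 = 295.5273, v = 572.8·(+0.08120)/0.83224 + 240.5 = 296.3885
M2: Pc = R·M2+t = (-0.06019, -0.14237, +0.80064); u = 637.6·(-0.06019)/0.80064 + 312.4 = 264.4663, v = 572.8·(-0.14237)/0.80064 + 240.5 = 138.6428
M3: Pc = R·M3+t = (-0.28518, -0.10200, +0.78676); u = 637.6·(-0.28518)/0.78676 + 312.4 = 81.2892, v = 572.8·(-0.10200)/0.78676 + 240.5 = 166.2373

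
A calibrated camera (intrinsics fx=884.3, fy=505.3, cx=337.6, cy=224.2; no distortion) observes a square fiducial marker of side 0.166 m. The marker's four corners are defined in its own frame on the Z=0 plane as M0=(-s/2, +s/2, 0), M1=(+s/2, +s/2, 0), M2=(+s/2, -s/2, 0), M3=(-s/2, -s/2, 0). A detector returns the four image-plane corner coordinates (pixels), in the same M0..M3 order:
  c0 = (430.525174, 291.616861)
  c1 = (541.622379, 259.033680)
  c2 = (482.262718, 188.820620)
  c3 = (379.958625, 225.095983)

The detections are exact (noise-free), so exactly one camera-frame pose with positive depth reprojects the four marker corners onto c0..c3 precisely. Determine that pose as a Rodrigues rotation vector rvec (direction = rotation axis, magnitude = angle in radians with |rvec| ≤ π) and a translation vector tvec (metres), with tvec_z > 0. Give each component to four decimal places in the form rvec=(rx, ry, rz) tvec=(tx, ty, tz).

Intrinsics K: fx=884.3, fy=505.3, cx=337.6, cy=224.2
Marker side s = 0.166 m; corners in marker frame (Z=0):
  M0 = (-0.0830, +0.0830, 0)
  M1 = (+0.0830, +0.0830, 0)
  M2 = (+0.0830, -0.0830, 0)
  M3 = (-0.0830, -0.0830, 0)
Detected image corners:
  c0 = (430.525174, 291.616861) px
  c1 = (541.622379, 259.033680) px
  c2 = (482.262718, 188.820620) px
  c3 = (379.958625, 225.095983) px
Planar DLT: solve 8×8 A·h = b for H (H[2,2]=1):
  H  [+432.70135 +210.35131 +455.97373]
  H  [-317.80758 +348.46065 +241.05366]
  H  [-0.45683 -0.26112 +1.00000]
B = K⁻¹H; ‖b₁‖=0.911544, ‖b₂‖=0.911544; λ = 2/(‖b₁‖+‖b₂‖) = 1.097040, sign → tz>0 ⇒ λ=+1.097040
r₁ = λ·B[:,0] = (+0.72813,-0.46762,-0.50116); r₂ = λ·B[:,1] = (+0.37032,+0.88363,-0.28646)
r₃ = r₁×r₂ = (+0.57680,+0.02299,+0.81656); SVD([r₁ r₂ r₃]) → R = UVᵀ:
  R  [+0.72813 +0.37032 +0.57680]
  R  [-0.46762 +0.88363 +0.02299]
  R  [-0.50116 -0.28646 +0.81656]
t = (+0.14685, +0.03659, +1.09704) m
tr R = 2.428324; θ = arccos((tr R − 1)/2) = 0.775370 rad = 44.425°
axis k = ((R−Rᵀ)₃₂, (R−Rᵀ)₁₃, (R−Rᵀ)₂₁) / (2 sinθ) = (-0.221040, +0.769993, -0.598542)
rvec = θ·k = (-0.171388, +0.597029, -0.464091)

rvec=(-0.1714, 0.5970, -0.4641) tvec=(0.1469, 0.0366, 1.0970)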